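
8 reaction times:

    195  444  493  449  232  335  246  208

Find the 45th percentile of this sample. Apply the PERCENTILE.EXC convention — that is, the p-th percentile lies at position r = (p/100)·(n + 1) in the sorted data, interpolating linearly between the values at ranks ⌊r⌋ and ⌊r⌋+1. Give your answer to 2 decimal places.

250.45

Sorted: 195, 208, 232, 246, 335, 444, 449, 493.
n = 8.
r = (45/100)·(8 + 1) = 4.05.
Rank 4 is 246 and rank 5 is 335.
Interpolate: 246 + 0.05·(335 − 246) = 246 + 0.05·89 = 250.45.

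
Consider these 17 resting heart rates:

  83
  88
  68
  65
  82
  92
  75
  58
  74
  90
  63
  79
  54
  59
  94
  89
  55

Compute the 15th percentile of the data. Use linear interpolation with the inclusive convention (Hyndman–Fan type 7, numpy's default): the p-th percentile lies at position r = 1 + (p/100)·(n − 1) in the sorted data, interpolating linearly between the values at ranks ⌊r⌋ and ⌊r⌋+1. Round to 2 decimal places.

58.40

Sorted: 54, 55, 58, 59, 63, 65, 68, 74, 75, 79, 82, 83, 88, 89, 90, 92, 94.
n = 17.
r = 1 + (15/100)·(17 − 1) = 1 + 2.4 = 3.4.
Rank 3 is 58 and rank 4 is 59.
Interpolate: 58 + 0.4·(59 − 58) = 58 + 0.4·1 = 58.4.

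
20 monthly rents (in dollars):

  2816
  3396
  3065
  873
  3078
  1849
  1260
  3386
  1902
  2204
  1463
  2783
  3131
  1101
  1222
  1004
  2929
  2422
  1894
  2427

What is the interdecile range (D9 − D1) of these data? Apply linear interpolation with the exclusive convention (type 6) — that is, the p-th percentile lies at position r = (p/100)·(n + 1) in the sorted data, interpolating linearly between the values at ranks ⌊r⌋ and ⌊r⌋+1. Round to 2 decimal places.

2346.80

Sorted: 873, 1004, 1101, 1222, 1260, 1463, 1849, 1894, 1902, 2204, 2422, 2427, 2783, 2816, 2929, 3065, 3078, 3131, 3386, 3396.
n = 20.
P10: r = 2.1; ranks 2–3 are 1004, 1101; interpolating gives 1013.7.
P90: r = 18.9; ranks 18–19 are 3131, 3386; interpolating gives 3360.5.
Difference: 3360.5 − 1013.7 = 2346.8.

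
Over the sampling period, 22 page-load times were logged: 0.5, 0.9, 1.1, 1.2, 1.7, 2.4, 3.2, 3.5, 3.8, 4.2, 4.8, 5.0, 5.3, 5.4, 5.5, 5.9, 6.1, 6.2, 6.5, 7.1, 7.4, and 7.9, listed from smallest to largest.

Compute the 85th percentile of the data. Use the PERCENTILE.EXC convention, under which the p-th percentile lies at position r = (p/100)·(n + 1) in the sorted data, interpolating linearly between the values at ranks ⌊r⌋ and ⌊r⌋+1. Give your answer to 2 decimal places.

n = 22.
r = (85/100)·(22 + 1) = 19.55.
Rank 19 is 6.5 and rank 20 is 7.1.
Interpolate: 6.5 + 0.55·(7.1 − 6.5) = 6.5 + 0.55·0.6 = 6.83.

6.83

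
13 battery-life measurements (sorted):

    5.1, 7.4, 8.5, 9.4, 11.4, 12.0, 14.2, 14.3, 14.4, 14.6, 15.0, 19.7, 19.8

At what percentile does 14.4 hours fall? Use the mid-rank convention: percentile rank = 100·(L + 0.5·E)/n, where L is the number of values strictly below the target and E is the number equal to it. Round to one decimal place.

Count below 14.4: L = 8; count equal: E = 1; n = 13.
Percentile rank = 100·(8 + 0.5·1)/13 = 100·8.5/13 = 65.38.

65.4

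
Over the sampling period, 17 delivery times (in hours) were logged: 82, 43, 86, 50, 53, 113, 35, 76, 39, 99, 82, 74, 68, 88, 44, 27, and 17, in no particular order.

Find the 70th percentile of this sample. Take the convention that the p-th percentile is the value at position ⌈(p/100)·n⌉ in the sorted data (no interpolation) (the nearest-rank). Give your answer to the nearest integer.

82

Sorted: 17, 27, 35, 39, 43, 44, 50, 53, 68, 74, 76, 82, 82, 86, 88, 99, 113.
n = 17.
Position = ⌈70/100 · 17⌉ = ⌈11.9⌉ = 12.
The value at rank 12 is 82.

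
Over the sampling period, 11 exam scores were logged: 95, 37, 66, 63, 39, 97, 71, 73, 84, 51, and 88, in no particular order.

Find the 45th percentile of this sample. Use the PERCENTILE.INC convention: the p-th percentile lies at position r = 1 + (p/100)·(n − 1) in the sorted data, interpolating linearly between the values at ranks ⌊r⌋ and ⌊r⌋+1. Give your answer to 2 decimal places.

Sorted: 37, 39, 51, 63, 66, 71, 73, 84, 88, 95, 97.
n = 11.
r = 1 + (45/100)·(11 − 1) = 1 + 4.5 = 5.5.
Rank 5 is 66 and rank 6 is 71.
Interpolate: 66 + 0.5·(71 − 66) = 66 + 0.5·5 = 68.5.

68.50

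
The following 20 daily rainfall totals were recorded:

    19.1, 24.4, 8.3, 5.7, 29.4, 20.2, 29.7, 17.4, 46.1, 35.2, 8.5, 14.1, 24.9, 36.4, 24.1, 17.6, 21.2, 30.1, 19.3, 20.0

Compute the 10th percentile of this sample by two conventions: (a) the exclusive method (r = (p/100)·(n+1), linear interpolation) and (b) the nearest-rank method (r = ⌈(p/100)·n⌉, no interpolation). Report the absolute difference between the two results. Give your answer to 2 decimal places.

0.02

Sorted: 5.7, 8.3, 8.5, 14.1, 17.4, 17.6, 19.1, 19.3, 20.0, 20.2, 21.2, 24.1, 24.4, 24.9, 29.4, 29.7, 30.1, 35.2, 36.4, 46.1.
n = 20.
(a) r = 2.1; between ranks 2 (8.3) and 3 (8.5): 8.32.
(b) the nearest-rank method: rank 2 → 8.3.
|8.32 − 8.3| = 0.02.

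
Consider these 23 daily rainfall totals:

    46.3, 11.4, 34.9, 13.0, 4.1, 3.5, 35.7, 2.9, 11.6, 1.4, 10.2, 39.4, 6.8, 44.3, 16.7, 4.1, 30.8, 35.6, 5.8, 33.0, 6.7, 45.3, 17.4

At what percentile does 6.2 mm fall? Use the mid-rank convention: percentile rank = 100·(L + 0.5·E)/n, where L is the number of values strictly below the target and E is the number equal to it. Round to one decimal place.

Sorted: 1.4, 2.9, 3.5, 4.1, 4.1, 5.8, 6.7, 6.8, 10.2, 11.4, 11.6, 13.0, 16.7, 17.4, 30.8, 33.0, 34.9, 35.6, 35.7, 39.4, 44.3, 45.3, 46.3.
Count below 6.2: L = 6; count equal: E = 0; n = 23.
Percentile rank = 100·(6 + 0.5·0)/23 = 100·6/23 = 26.09.

26.1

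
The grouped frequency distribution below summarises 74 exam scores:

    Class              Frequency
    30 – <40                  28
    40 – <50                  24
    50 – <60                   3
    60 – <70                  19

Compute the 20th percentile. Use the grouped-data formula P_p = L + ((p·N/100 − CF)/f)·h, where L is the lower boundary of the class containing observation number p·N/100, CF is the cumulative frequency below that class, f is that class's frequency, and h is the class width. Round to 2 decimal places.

N = 74; target position k = 20/100 · 74 = 14.8.
Cumulative frequencies: 28, 52, 55, 74.
Observation 14.8 falls in the class 30 – <40.
L = 30, CF = 0, f = 28, h = 10.
P20 = 30 + ((14.8 − 0)/28)·10 = 30 + 5.28571 = 35.2857.

35.29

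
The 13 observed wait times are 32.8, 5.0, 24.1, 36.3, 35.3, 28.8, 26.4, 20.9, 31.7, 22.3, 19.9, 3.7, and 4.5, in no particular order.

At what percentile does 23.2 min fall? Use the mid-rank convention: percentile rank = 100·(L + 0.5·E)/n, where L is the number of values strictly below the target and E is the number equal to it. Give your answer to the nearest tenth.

46.2

Sorted: 3.7, 4.5, 5.0, 19.9, 20.9, 22.3, 24.1, 26.4, 28.8, 31.7, 32.8, 35.3, 36.3.
Count below 23.2: L = 6; count equal: E = 0; n = 13.
Percentile rank = 100·(6 + 0.5·0)/13 = 100·6/13 = 46.15.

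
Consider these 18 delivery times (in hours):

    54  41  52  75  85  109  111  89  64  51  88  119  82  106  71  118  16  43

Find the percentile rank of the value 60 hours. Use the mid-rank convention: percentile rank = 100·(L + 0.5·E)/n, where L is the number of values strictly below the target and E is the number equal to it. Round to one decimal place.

33.3

Sorted: 16, 41, 43, 51, 52, 54, 64, 71, 75, 82, 85, 88, 89, 106, 109, 111, 118, 119.
Count below 60: L = 6; count equal: E = 0; n = 18.
Percentile rank = 100·(6 + 0.5·0)/18 = 100·6/18 = 33.33.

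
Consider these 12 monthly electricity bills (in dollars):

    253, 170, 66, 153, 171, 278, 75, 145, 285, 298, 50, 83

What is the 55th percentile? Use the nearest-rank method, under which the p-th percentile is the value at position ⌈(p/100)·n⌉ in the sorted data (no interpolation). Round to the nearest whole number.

Sorted: 50, 66, 75, 83, 145, 153, 170, 171, 253, 278, 285, 298.
n = 12.
Position = ⌈55/100 · 12⌉ = ⌈6.6⌉ = 7.
The value at rank 7 is 170.

170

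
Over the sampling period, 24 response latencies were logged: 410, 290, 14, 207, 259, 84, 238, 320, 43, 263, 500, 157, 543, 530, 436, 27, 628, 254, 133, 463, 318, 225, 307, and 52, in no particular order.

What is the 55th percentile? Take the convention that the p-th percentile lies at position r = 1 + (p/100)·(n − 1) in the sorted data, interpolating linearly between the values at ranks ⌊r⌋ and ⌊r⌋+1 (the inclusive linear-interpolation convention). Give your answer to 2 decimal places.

280.55

Sorted: 14, 27, 43, 52, 84, 133, 157, 207, 225, 238, 254, 259, 263, 290, 307, 318, 320, 410, 436, 463, 500, 530, 543, 628.
n = 24.
r = 1 + (55/100)·(24 − 1) = 1 + 12.65 = 13.65.
Rank 13 is 263 and rank 14 is 290.
Interpolate: 263 + 0.65·(290 − 263) = 263 + 0.65·27 = 280.55.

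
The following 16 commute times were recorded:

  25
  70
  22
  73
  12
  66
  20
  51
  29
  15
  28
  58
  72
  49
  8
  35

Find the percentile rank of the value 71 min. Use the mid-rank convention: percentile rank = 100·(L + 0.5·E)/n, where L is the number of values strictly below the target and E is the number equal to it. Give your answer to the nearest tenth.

Sorted: 8, 12, 15, 20, 22, 25, 28, 29, 35, 49, 51, 58, 66, 70, 72, 73.
Count below 71: L = 14; count equal: E = 0; n = 16.
Percentile rank = 100·(14 + 0.5·0)/16 = 100·14/16 = 87.5.

87.5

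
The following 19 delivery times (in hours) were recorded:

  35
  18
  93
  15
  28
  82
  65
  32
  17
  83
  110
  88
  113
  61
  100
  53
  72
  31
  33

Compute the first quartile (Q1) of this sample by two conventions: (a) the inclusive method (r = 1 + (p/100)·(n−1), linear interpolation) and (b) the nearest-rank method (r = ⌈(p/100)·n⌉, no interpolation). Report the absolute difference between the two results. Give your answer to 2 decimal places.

Sorted: 15, 17, 18, 28, 31, 32, 33, 35, 53, 61, 65, 72, 82, 83, 88, 93, 100, 110, 113.
n = 19.
(a) r = 5.5; between ranks 5 (31) and 6 (32): 31.5.
(b) the nearest-rank method: rank 5 → 31.
|31.5 − 31| = 0.5.

0.50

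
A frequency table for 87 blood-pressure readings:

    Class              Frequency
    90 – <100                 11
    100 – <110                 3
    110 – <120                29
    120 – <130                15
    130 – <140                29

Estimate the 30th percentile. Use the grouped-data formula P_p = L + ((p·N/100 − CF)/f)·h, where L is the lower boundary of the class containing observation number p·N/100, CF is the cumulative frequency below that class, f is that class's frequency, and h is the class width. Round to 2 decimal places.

N = 87; target position k = 30/100 · 87 = 26.1.
Cumulative frequencies: 11, 14, 43, 58, 87.
Observation 26.1 falls in the class 110 – <120.
L = 110, CF = 14, f = 29, h = 10.
P30 = 110 + ((26.1 − 14)/29)·10 = 110 + 4.17241 = 114.172.

114.17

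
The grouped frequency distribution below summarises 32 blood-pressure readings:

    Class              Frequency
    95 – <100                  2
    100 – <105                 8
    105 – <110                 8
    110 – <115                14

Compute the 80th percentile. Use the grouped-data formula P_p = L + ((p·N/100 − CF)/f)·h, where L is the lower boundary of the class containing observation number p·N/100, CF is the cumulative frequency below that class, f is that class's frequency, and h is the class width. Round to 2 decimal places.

N = 32; target position k = 80/100 · 32 = 25.6.
Cumulative frequencies: 2, 10, 18, 32.
Observation 25.6 falls in the class 110 – <115.
L = 110, CF = 18, f = 14, h = 5.
P80 = 110 + ((25.6 − 18)/14)·5 = 110 + 2.71429 = 112.714.

112.71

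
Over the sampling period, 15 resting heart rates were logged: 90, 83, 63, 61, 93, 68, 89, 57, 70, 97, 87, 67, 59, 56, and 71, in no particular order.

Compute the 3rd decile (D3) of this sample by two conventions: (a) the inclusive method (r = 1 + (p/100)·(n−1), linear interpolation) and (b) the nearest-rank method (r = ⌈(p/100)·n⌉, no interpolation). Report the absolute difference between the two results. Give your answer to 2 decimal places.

Sorted: 56, 57, 59, 61, 63, 67, 68, 70, 71, 83, 87, 89, 90, 93, 97.
n = 15.
(a) r = 5.2; between ranks 5 (63) and 6 (67): 63.8.
(b) the nearest-rank method: rank 5 → 63.
|63.8 − 63| = 0.8.

0.80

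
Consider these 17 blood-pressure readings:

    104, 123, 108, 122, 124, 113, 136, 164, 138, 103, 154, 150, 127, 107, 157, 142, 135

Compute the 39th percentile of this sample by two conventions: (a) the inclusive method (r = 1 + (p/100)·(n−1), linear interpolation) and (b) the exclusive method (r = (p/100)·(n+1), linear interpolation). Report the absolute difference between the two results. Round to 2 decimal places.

Sorted: 103, 104, 107, 108, 113, 122, 123, 124, 127, 135, 136, 138, 142, 150, 154, 157, 164.
n = 17.
(a) r = 7.24; between ranks 7 (123) and 8 (124): 123.24.
(b) r = 7.02; between ranks 7 (123) and 8 (124): 123.02.
|123.24 − 123.02| = 0.22.

0.22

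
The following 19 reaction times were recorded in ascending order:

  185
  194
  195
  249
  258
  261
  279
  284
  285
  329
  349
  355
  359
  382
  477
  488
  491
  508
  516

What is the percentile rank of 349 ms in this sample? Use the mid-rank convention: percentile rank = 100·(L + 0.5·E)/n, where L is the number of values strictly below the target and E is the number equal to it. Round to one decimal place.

55.3

Count below 349: L = 10; count equal: E = 1; n = 19.
Percentile rank = 100·(10 + 0.5·1)/19 = 100·10.5/19 = 55.26.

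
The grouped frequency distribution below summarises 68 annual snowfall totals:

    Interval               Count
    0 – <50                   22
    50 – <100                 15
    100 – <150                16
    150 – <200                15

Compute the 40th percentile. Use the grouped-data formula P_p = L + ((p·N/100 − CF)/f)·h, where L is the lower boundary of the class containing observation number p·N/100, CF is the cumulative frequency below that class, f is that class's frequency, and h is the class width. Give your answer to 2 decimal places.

67.33

N = 68; target position k = 40/100 · 68 = 27.2.
Cumulative frequencies: 22, 37, 53, 68.
Observation 27.2 falls in the class 50 – <100.
L = 50, CF = 22, f = 15, h = 50.
P40 = 50 + ((27.2 − 22)/15)·50 = 50 + 17.3333 = 67.3333.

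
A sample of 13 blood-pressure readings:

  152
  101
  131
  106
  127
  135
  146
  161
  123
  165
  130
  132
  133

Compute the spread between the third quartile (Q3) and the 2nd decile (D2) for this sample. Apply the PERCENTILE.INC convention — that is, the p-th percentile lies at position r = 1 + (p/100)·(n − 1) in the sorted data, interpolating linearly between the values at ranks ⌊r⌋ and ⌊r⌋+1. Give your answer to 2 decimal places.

Sorted: 101, 106, 123, 127, 130, 131, 132, 133, 135, 146, 152, 161, 165.
n = 13.
P20: r = 3.4; ranks 3–4 are 123, 127; interpolating gives 124.6.
P75: r = 10 (integer) → 146.
Difference: 146 − 124.6 = 21.4.

21.40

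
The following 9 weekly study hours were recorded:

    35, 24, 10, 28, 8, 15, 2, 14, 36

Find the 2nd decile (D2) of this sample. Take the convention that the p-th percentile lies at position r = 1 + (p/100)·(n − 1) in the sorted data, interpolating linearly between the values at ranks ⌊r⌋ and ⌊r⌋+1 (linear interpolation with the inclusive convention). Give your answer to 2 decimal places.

9.20

Sorted: 2, 8, 10, 14, 15, 24, 28, 35, 36.
n = 9.
r = 1 + (20/100)·(9 − 1) = 1 + 1.6 = 2.6.
Rank 2 is 8 and rank 3 is 10.
Interpolate: 8 + 0.6·(10 − 8) = 8 + 0.6·2 = 9.2.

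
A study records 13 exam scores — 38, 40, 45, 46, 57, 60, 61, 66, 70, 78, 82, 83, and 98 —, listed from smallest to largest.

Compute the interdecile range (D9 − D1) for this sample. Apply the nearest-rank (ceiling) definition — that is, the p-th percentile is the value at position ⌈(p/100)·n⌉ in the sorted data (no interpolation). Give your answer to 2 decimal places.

43.00

n = 13.
P10: rank ⌈10/100·13⌉ = 2 → 40.
P90: rank ⌈90/100·13⌉ = 12 → 83.
Difference: 83 − 40 = 43.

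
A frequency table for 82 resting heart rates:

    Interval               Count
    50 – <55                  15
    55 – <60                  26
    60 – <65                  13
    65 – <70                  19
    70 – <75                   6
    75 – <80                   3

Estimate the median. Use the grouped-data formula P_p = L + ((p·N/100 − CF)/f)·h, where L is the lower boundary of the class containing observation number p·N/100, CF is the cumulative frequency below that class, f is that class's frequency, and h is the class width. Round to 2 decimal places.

N = 82; target position k = 50/100 · 82 = 41.
Cumulative frequencies: 15, 41, 54, 73, 79, 82.
Observation 41 falls in the class 55 – <60.
L = 55, CF = 15, f = 26, h = 5.
P50 = 55 + ((41 − 15)/26)·5 = 55 + 5 = 60.

60.00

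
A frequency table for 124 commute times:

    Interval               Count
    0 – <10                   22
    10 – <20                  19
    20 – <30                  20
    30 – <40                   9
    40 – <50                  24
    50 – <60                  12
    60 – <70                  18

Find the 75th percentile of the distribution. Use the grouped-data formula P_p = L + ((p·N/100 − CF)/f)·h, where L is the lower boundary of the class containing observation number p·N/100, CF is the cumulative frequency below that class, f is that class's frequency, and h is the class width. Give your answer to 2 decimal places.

49.58

N = 124; target position k = 75/100 · 124 = 93.
Cumulative frequencies: 22, 41, 61, 70, 94, 106, 124.
Observation 93 falls in the class 40 – <50.
L = 40, CF = 70, f = 24, h = 10.
P75 = 40 + ((93 − 70)/24)·10 = 40 + 9.58333 = 49.5833.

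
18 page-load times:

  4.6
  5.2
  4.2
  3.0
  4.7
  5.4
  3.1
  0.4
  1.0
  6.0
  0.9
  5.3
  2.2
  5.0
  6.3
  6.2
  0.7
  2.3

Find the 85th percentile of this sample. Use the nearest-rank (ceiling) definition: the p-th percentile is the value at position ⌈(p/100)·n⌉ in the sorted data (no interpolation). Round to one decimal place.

Sorted: 0.4, 0.7, 0.9, 1.0, 2.2, 2.3, 3.0, 3.1, 4.2, 4.6, 4.7, 5.0, 5.2, 5.3, 5.4, 6.0, 6.2, 6.3.
n = 18.
Position = ⌈85/100 · 18⌉ = ⌈15.3⌉ = 16.
The value at rank 16 is 6.0.

6.0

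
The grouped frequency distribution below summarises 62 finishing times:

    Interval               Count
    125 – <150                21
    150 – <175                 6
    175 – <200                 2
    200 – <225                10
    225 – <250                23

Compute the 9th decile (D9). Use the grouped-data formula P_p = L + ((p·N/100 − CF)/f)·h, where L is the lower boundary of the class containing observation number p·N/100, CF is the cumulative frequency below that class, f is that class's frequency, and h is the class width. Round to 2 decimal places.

N = 62; target position k = 90/100 · 62 = 55.8.
Cumulative frequencies: 21, 27, 29, 39, 62.
Observation 55.8 falls in the class 225 – <250.
L = 225, CF = 39, f = 23, h = 25.
P90 = 225 + ((55.8 − 39)/23)·25 = 225 + 18.2609 = 243.261.

243.26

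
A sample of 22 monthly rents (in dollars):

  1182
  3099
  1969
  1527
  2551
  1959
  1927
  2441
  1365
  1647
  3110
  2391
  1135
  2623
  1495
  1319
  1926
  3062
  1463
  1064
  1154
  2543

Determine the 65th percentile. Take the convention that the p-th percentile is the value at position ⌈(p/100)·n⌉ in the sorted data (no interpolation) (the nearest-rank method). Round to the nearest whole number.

Sorted: 1064, 1135, 1154, 1182, 1319, 1365, 1463, 1495, 1527, 1647, 1926, 1927, 1959, 1969, 2391, 2441, 2543, 2551, 2623, 3062, 3099, 3110.
n = 22.
Position = ⌈65/100 · 22⌉ = ⌈14.3⌉ = 15.
The value at rank 15 is 2391.

2391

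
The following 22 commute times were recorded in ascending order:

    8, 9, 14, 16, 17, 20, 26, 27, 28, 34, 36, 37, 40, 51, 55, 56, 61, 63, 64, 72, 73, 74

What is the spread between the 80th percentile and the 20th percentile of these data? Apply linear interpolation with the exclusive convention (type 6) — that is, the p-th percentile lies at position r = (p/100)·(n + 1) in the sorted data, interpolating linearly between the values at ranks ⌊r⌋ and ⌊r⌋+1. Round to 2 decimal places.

n = 22.
P20: r = 4.6; ranks 4–5 are 16, 17; interpolating gives 16.6.
P80: r = 18.4; ranks 18–19 are 63, 64; interpolating gives 63.4.
Difference: 63.4 − 16.6 = 46.8.

46.80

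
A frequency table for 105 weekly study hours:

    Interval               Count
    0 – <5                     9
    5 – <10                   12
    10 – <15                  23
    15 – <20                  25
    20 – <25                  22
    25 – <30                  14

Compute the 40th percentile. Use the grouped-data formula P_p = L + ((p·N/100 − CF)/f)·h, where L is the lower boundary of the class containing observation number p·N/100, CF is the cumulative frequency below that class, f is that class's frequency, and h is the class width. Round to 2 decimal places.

N = 105; target position k = 40/100 · 105 = 42.
Cumulative frequencies: 9, 21, 44, 69, 91, 105.
Observation 42 falls in the class 10 – <15.
L = 10, CF = 21, f = 23, h = 5.
P40 = 10 + ((42 − 21)/23)·5 = 10 + 4.56522 = 14.5652.

14.57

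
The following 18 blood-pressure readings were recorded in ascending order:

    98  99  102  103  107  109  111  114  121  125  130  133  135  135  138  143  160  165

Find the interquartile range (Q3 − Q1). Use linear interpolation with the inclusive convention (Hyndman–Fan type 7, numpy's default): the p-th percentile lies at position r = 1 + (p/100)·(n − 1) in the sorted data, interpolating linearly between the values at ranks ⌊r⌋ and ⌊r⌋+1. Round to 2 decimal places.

n = 18.
P25: r = 5.25; ranks 5–6 are 107, 109; interpolating gives 107.5.
P75: r = 13.75; ranks 13–14 are 135, 135; interpolating gives 135.
Difference: 135 − 107.5 = 27.5.

27.50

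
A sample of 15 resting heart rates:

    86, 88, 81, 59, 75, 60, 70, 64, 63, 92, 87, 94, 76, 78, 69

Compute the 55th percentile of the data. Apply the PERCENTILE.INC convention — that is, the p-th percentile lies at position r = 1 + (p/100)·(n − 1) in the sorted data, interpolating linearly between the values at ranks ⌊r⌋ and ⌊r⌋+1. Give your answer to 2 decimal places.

77.40

Sorted: 59, 60, 63, 64, 69, 70, 75, 76, 78, 81, 86, 87, 88, 92, 94.
n = 15.
r = 1 + (55/100)·(15 − 1) = 1 + 7.7 = 8.7.
Rank 8 is 76 and rank 9 is 78.
Interpolate: 76 + 0.7·(78 − 76) = 76 + 0.7·2 = 77.4.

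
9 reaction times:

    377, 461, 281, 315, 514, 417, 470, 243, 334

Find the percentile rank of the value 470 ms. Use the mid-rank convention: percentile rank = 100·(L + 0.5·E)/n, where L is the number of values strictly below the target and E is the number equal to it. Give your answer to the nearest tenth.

Sorted: 243, 281, 315, 334, 377, 417, 461, 470, 514.
Count below 470: L = 7; count equal: E = 1; n = 9.
Percentile rank = 100·(7 + 0.5·1)/9 = 100·7.5/9 = 83.33.

83.3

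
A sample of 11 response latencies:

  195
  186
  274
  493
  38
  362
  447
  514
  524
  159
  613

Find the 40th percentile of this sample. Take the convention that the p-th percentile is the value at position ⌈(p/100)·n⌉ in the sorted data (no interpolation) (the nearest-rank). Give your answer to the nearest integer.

Sorted: 38, 159, 186, 195, 274, 362, 447, 493, 514, 524, 613.
n = 11.
Position = ⌈40/100 · 11⌉ = ⌈4.4⌉ = 5.
The value at rank 5 is 274.

274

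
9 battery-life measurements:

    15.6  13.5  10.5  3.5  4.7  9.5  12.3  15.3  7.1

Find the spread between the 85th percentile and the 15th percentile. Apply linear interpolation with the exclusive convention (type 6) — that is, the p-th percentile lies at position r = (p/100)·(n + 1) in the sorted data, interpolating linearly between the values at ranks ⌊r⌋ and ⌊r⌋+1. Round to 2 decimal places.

11.35

Sorted: 3.5, 4.7, 7.1, 9.5, 10.5, 12.3, 13.5, 15.3, 15.6.
n = 9.
P15: r = 1.5; ranks 1–2 are 3.5, 4.7; interpolating gives 4.1.
P85: r = 8.5; ranks 8–9 are 15.3, 15.6; interpolating gives 15.45.
Difference: 15.45 − 4.1 = 11.35.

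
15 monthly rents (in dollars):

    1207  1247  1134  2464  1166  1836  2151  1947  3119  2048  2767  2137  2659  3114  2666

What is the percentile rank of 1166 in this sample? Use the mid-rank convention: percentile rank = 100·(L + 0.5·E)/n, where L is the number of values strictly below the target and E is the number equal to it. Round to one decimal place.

Sorted: 1134, 1166, 1207, 1247, 1836, 1947, 2048, 2137, 2151, 2464, 2659, 2666, 2767, 3114, 3119.
Count below 1166: L = 1; count equal: E = 1; n = 15.
Percentile rank = 100·(1 + 0.5·1)/15 = 100·1.5/15 = 10.

10.0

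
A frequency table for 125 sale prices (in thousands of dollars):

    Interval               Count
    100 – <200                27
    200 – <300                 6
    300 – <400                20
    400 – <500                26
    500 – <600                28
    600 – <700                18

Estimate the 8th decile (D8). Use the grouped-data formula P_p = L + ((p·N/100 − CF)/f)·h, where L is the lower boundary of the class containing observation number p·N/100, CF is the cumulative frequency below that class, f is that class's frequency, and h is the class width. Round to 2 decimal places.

N = 125; target position k = 80/100 · 125 = 100.
Cumulative frequencies: 27, 33, 53, 79, 107, 125.
Observation 100 falls in the class 500 – <600.
L = 500, CF = 79, f = 28, h = 100.
P80 = 500 + ((100 − 79)/28)·100 = 500 + 75 = 575.

575.00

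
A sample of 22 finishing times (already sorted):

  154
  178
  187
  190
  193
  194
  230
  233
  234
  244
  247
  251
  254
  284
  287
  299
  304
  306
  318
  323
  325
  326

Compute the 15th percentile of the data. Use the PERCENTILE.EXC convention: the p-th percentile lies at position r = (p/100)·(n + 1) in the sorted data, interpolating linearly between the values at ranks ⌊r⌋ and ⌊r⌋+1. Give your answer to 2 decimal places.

188.35

n = 22.
r = (15/100)·(22 + 1) = 3.45.
Rank 3 is 187 and rank 4 is 190.
Interpolate: 187 + 0.45·(190 − 187) = 187 + 0.45·3 = 188.35.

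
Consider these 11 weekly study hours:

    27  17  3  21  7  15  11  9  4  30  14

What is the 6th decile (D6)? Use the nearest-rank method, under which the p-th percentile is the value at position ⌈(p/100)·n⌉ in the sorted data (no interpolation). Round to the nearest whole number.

15

Sorted: 3, 4, 7, 9, 11, 14, 15, 17, 21, 27, 30.
n = 11.
Position = ⌈60/100 · 11⌉ = ⌈6.6⌉ = 7.
The value at rank 7 is 15.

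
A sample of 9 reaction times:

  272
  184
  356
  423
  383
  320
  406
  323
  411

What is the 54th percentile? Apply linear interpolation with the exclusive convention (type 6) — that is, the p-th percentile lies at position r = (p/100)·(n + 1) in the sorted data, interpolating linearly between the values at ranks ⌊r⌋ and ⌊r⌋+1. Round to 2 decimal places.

366.80

Sorted: 184, 272, 320, 323, 356, 383, 406, 411, 423.
n = 9.
r = (54/100)·(9 + 1) = 5.4.
Rank 5 is 356 and rank 6 is 383.
Interpolate: 356 + 0.4·(383 − 356) = 356 + 0.4·27 = 366.8.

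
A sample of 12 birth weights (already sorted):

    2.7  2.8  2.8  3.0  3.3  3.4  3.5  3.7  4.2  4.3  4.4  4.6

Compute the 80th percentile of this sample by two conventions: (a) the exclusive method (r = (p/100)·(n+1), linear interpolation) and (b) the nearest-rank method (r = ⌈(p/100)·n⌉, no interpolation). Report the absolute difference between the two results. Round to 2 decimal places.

n = 12.
(a) r = 10.4; between ranks 10 (4.3) and 11 (4.4): 4.34.
(b) the nearest-rank method: rank 10 → 4.3.
|4.34 − 4.3| = 0.04.

0.04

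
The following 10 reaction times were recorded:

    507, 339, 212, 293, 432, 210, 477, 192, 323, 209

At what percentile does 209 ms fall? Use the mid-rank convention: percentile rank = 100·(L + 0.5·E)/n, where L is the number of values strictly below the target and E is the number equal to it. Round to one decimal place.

Sorted: 192, 209, 210, 212, 293, 323, 339, 432, 477, 507.
Count below 209: L = 1; count equal: E = 1; n = 10.
Percentile rank = 100·(1 + 0.5·1)/10 = 100·1.5/10 = 15.

15.0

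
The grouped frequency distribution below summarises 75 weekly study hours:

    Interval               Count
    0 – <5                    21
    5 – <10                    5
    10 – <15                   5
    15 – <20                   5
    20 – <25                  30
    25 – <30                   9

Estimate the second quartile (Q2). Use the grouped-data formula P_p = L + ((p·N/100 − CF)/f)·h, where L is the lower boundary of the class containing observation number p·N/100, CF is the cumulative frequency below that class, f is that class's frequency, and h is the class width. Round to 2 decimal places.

20.25

N = 75; target position k = 50/100 · 75 = 37.5.
Cumulative frequencies: 21, 26, 31, 36, 66, 75.
Observation 37.5 falls in the class 20 – <25.
L = 20, CF = 36, f = 30, h = 5.
P50 = 20 + ((37.5 − 36)/30)·5 = 20 + 0.25 = 20.25.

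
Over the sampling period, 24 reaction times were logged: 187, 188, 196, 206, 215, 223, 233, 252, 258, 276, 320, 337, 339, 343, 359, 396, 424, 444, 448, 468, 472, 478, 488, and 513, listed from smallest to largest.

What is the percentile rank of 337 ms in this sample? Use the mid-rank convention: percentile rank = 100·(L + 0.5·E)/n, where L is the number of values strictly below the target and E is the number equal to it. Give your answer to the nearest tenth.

Count below 337: L = 11; count equal: E = 1; n = 24.
Percentile rank = 100·(11 + 0.5·1)/24 = 100·11.5/24 = 47.92.

47.9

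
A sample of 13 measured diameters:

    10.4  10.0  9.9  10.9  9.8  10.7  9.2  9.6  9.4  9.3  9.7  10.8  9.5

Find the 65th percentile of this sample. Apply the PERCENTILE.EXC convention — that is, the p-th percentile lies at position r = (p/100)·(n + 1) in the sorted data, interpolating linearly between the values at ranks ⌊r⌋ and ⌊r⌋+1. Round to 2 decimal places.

10.04

Sorted: 9.2, 9.3, 9.4, 9.5, 9.6, 9.7, 9.8, 9.9, 10.0, 10.4, 10.7, 10.8, 10.9.
n = 13.
r = (65/100)·(13 + 1) = 9.1.
Rank 9 is 10.0 and rank 10 is 10.4.
Interpolate: 10.0 + 0.1·(10.4 − 10.0) = 10.0 + 0.1·0.4 = 10.04.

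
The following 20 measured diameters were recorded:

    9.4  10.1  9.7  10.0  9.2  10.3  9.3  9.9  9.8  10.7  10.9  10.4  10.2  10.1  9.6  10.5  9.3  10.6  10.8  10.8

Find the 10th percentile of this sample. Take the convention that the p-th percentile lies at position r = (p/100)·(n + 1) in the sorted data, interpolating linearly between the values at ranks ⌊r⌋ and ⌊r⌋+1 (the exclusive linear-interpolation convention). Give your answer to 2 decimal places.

9.30

Sorted: 9.2, 9.3, 9.3, 9.4, 9.6, 9.7, 9.8, 9.9, 10.0, 10.1, 10.1, 10.2, 10.3, 10.4, 10.5, 10.6, 10.7, 10.8, 10.8, 10.9.
n = 20.
r = (10/100)·(20 + 1) = 2.1.
Rank 2 is 9.3 and rank 3 is 9.3.
Interpolate: 9.3 + 0.1·(9.3 − 9.3) = 9.3 + 0.1·0 = 9.3.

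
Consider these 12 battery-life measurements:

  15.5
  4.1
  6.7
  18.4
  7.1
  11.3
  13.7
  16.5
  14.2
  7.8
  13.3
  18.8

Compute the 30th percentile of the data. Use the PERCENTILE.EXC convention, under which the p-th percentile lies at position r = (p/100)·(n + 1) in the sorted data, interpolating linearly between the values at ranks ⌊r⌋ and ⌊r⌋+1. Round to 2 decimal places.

7.73

Sorted: 4.1, 6.7, 7.1, 7.8, 11.3, 13.3, 13.7, 14.2, 15.5, 16.5, 18.4, 18.8.
n = 12.
r = (30/100)·(12 + 1) = 3.9.
Rank 3 is 7.1 and rank 4 is 7.8.
Interpolate: 7.1 + 0.9·(7.8 − 7.1) = 7.1 + 0.9·0.7 = 7.73.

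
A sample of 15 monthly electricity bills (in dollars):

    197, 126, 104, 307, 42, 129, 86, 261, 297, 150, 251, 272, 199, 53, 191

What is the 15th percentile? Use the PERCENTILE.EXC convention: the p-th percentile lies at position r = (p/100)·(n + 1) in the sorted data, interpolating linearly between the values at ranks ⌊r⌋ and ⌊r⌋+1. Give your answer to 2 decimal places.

Sorted: 42, 53, 86, 104, 126, 129, 150, 191, 197, 199, 251, 261, 272, 297, 307.
n = 15.
r = (15/100)·(15 + 1) = 2.4.
Rank 2 is 53 and rank 3 is 86.
Interpolate: 53 + 0.4·(86 − 53) = 53 + 0.4·33 = 66.2.

66.20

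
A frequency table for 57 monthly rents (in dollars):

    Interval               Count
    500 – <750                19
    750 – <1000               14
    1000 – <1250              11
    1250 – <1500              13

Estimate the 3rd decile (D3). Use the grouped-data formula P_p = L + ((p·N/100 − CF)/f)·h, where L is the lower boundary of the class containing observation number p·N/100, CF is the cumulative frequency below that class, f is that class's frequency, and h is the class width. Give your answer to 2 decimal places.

725.00

N = 57; target position k = 30/100 · 57 = 17.1.
Cumulative frequencies: 19, 33, 44, 57.
Observation 17.1 falls in the class 500 – <750.
L = 500, CF = 0, f = 19, h = 250.
P30 = 500 + ((17.1 − 0)/19)·250 = 500 + 225 = 725.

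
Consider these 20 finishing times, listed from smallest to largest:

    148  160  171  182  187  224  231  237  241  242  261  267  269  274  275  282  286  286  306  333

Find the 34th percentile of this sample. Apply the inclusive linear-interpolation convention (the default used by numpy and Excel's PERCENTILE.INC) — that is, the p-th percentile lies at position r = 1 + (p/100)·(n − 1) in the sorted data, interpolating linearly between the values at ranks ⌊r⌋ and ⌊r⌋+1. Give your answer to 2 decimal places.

233.76

n = 20.
r = 1 + (34/100)·(20 − 1) = 1 + 6.46 = 7.46.
Rank 7 is 231 and rank 8 is 237.
Interpolate: 231 + 0.46·(237 − 231) = 231 + 0.46·6 = 233.76.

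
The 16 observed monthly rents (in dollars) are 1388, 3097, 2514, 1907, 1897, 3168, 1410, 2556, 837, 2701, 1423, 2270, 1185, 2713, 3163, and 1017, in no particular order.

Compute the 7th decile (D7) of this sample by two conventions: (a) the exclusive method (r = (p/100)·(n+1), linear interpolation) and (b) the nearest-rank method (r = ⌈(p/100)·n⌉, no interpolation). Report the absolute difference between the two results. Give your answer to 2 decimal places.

Sorted: 837, 1017, 1185, 1388, 1410, 1423, 1897, 1907, 2270, 2514, 2556, 2701, 2713, 3097, 3163, 3168.
n = 16.
(a) r = 11.9; between ranks 11 (2556) and 12 (2701): 2686.5.
(b) the nearest-rank method: rank 12 → 2701.
|2686.5 − 2701| = 14.5.

14.50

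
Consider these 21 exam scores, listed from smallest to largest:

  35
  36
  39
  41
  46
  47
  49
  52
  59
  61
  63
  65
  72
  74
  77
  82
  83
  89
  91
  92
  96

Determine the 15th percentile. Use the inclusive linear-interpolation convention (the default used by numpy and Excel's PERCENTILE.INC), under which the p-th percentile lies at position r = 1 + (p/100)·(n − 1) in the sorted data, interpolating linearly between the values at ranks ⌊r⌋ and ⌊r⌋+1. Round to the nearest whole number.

41

n = 21.
r = 1 + (15/100)·(21 − 1) = 1 + 3 = 4.
r is an integer, so P15 is the value at rank 4: 41.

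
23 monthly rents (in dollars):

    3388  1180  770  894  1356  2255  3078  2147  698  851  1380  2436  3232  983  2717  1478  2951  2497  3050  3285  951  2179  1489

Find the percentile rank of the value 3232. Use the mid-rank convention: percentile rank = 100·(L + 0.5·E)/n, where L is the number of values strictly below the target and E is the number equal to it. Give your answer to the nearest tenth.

89.1

Sorted: 698, 770, 851, 894, 951, 983, 1180, 1356, 1380, 1478, 1489, 2147, 2179, 2255, 2436, 2497, 2717, 2951, 3050, 3078, 3232, 3285, 3388.
Count below 3232: L = 20; count equal: E = 1; n = 23.
Percentile rank = 100·(20 + 0.5·1)/23 = 100·20.5/23 = 89.13.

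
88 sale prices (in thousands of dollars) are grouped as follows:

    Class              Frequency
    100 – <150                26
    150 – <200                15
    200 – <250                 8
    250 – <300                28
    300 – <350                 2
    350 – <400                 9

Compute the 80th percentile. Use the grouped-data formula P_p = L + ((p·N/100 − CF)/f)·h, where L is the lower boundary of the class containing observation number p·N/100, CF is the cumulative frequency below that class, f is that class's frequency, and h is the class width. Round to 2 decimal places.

288.21

N = 88; target position k = 80/100 · 88 = 70.4.
Cumulative frequencies: 26, 41, 49, 77, 79, 88.
Observation 70.4 falls in the class 250 – <300.
L = 250, CF = 49, f = 28, h = 50.
P80 = 250 + ((70.4 − 49)/28)·50 = 250 + 38.2143 = 288.214.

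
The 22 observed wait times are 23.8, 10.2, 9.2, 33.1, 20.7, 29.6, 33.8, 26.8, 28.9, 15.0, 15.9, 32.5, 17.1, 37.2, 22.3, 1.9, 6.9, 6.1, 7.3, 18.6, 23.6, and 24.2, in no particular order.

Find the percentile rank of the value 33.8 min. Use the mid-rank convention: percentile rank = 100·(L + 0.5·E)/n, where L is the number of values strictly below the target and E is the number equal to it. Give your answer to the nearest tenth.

93.2

Sorted: 1.9, 6.1, 6.9, 7.3, 9.2, 10.2, 15.0, 15.9, 17.1, 18.6, 20.7, 22.3, 23.6, 23.8, 24.2, 26.8, 28.9, 29.6, 32.5, 33.1, 33.8, 37.2.
Count below 33.8: L = 20; count equal: E = 1; n = 22.
Percentile rank = 100·(20 + 0.5·1)/22 = 100·20.5/22 = 93.18.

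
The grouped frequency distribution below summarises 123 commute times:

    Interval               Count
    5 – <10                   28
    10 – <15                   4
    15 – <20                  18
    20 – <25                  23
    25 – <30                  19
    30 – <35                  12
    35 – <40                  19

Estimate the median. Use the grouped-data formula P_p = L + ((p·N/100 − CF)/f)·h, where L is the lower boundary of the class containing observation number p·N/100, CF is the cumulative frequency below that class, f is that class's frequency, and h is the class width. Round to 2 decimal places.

N = 123; target position k = 50/100 · 123 = 61.5.
Cumulative frequencies: 28, 32, 50, 73, 92, 104, 123.
Observation 61.5 falls in the class 20 – <25.
L = 20, CF = 50, f = 23, h = 5.
P50 = 20 + ((61.5 − 50)/23)·5 = 20 + 2.5 = 22.5.

22.50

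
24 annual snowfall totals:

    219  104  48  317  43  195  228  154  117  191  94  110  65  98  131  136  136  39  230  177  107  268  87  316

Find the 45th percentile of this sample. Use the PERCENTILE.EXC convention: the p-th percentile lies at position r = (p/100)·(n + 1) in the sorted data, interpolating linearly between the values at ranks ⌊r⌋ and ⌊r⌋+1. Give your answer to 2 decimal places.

Sorted: 39, 43, 48, 65, 87, 94, 98, 104, 107, 110, 117, 131, 136, 136, 154, 177, 191, 195, 219, 228, 230, 268, 316, 317.
n = 24.
r = (45/100)·(24 + 1) = 11.25.
Rank 11 is 117 and rank 12 is 131.
Interpolate: 117 + 0.25·(131 − 117) = 117 + 0.25·14 = 120.5.

120.50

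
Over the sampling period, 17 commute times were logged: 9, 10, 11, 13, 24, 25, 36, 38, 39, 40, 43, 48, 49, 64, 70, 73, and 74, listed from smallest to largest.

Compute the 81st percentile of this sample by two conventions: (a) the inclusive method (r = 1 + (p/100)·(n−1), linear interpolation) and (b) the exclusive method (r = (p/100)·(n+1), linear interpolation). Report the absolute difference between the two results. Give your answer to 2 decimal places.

4.08

n = 17.
(a) r = 13.96; between ranks 13 (49) and 14 (64): 63.4.
(b) r = 14.58; between ranks 14 (64) and 15 (70): 67.48.
|63.4 − 67.48| = 4.08.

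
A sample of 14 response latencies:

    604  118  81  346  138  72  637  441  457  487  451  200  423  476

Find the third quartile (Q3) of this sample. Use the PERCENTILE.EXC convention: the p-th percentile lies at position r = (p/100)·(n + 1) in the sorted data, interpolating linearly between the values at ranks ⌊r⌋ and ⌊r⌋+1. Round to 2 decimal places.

478.75

Sorted: 72, 81, 118, 138, 200, 346, 423, 441, 451, 457, 476, 487, 604, 637.
n = 14.
r = (75/100)·(14 + 1) = 11.25.
Rank 11 is 476 and rank 12 is 487.
Interpolate: 476 + 0.25·(487 − 476) = 476 + 0.25·11 = 478.75.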